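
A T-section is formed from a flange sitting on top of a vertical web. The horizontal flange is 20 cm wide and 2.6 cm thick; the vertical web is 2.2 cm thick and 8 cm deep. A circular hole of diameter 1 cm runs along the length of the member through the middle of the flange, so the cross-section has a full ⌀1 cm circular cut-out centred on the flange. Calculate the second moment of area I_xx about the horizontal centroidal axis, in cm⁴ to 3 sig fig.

Break the section into simple shapes (no overlaps), measuring from the bottom-left corner of the bounding box.
Flange: 20 × 2.6, A = 52 cm², y = 9.3 cm, Ī = 29.293 cm⁴.
Web: 2.2 × 8, A = 17.6 cm², y = 4 cm, Ī = 93.867 cm⁴.
Hole (subtracted): ⌀1, A = 0.7854 cm², y = 9.3 cm, Ī = 0.049087 cm⁴.
Centroid: ȳ = ΣA·y / ΣA = 7.9445 cm.
Transfer each piece to the horizontal centroidal axis using Ī + A·d² with d = y − 7.9445:
  flange: d = 1.3555 cm → contributes +124.84 cm⁴
  web: d = -3.9445 cm → contributes +367.7 cm⁴
  hole: d = 1.3555 cm → contributes −1.4922 cm⁴
Total I = 491.05 cm⁴.

I_xx ≈ 491 cm⁴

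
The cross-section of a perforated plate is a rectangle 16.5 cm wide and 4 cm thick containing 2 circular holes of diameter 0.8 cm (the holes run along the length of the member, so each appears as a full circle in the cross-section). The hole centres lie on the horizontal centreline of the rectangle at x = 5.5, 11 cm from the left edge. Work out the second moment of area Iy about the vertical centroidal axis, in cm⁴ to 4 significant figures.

Iy ≈ 1490 cm⁴

Split into non-overlapping primitives; take the origin at the lower-left of the bounding box.
Plate: 16.5 × 4, A = 66 cm², x = 8.25 cm, Ī = 1497.38 cm⁴.
Hole 1 (subtracted): ⌀0.8, A = 0.502655 cm², x = 5.5 cm, Ī = 0.0201062 cm⁴.
Hole 2 (subtracted): ⌀0.8, A = 0.502655 cm², x = 11 cm, Ī = 0.0201062 cm⁴.
By symmetry the centroid is at mid-width, x̄ = 8.25 cm.
Transfer each piece to the vertical centroidal axis using Ī + A·d² with d = x − 8.25:
  plate: d = 0 cm → contributes +1497.38 cm⁴
  hole 1: d = -2.75 cm → contributes −3.82143 cm⁴
  hole 2: d = 2.75 cm → contributes −3.82143 cm⁴
Total I = 1489.73 cm⁴.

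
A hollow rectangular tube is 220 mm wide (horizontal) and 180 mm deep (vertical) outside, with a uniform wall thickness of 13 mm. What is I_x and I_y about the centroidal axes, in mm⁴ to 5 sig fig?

I_x ≈ 4.7875 × 10⁷ mm⁴, I_y ≈ 6.6019 × 10⁷ mm⁴

Decompose the section into non-overlapping parts with the origin at the bottom-left of its bounding rectangle.
Outer rectangle: 220 × 180, A = 39 600 mm², y = 90 mm, Ī = 106 920 000 mm⁴.
Inner void (subtracted): 194 × 154, A = 29 876 mm², y = 90 mm, Ī = 59 044 935 mm⁴.
By symmetry the centroid is at mid-height, ȳ = 90 mm.
All pieces are centred on the centroidal x-axis, so I = ΣĪ (holes subtracted) = 47 875 065 mm⁴.
Repeating about the centroidal y-axis gives I_y = 66 018 905 mm⁴.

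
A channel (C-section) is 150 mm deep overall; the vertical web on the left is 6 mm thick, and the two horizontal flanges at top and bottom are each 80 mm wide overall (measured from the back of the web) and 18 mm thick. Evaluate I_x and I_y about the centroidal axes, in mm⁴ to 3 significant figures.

Decompose the section into non-overlapping parts with the origin at the bottom-left of its bounding rectangle.
Web: 6 × 150, A = 900 mm², y = 75 mm, Ī = 1 687 500 mm⁴.
Top flange (beyond web): 74 × 18, A = 1 332 mm², y = 141 mm, Ī = 35 964 mm⁴.
Bottom flange (beyond web): 74 × 18, A = 1 332 mm², y = 9 mm, Ī = 35 964 mm⁴.
By symmetry the centroid is at mid-height, ȳ = 75 mm.
Transfer each piece to the centroidal x-axis using Ī + A·d² with d = y − 75:
  web: d = 0 mm → contributes +1 687 500 mm⁴
  top flange (beyond web): d = 66 mm → contributes +5 838 156 mm⁴
  bottom flange (beyond web): d = -66 mm → contributes +5 838 156 mm⁴
Total I = 13 363 812 mm⁴.
For the y-axis: x̄ = 32.899 mm.
Repeating about the centroidal y-axis gives I_y = 2 294 736 mm⁴.

I_x ≈ 1.34 × 10⁷ mm⁴, I_y ≈ 2.29 × 10⁶ mm⁴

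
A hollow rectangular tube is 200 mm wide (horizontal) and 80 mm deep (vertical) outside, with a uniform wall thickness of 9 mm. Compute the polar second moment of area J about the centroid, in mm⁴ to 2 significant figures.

J ≈ 2.7 × 10⁷ mm⁴

Break the section into simple shapes (no overlaps), measuring from the bottom-left corner of the bounding box.
Outer rectangle: 200 × 80, A = 16 000 mm², y = 40 mm, Ī = 8 533 333 mm⁴.
Inner void (subtracted): 182 × 62, A = 11 284 mm², y = 40 mm, Ī = 3 614 641 mm⁴.
By symmetry the centroid is at mid-height, ȳ = 40 mm.
All pieces are centred on the centroidal x-axis, so I = ΣĪ (holes subtracted) = 4 918 692 mm⁴.
Repeating about the centroidal y-axis gives I_y = 22 185 732 mm⁴.
Polar second moment: J = I_x + I_y = 27 104 424 mm⁴.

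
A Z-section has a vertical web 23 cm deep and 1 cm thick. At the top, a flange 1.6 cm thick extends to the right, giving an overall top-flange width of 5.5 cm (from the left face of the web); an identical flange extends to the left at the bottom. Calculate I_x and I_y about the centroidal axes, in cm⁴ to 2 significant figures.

I_x ≈ 2700 cm⁴, I_y ≈ 140 cm⁴

Split into non-overlapping primitives; take the origin at the lower-left of the bounding box.
Web: 1 × 23, A = 23 cm², y = 11.5 cm, Ī = 1 014 cm⁴.
Top flange (beyond web): 4.5 × 1.6, A = 7.2 cm², y = 22.2 cm, Ī = 1.536 cm⁴.
Bottom flange (beyond web): 4.5 × 1.6, A = 7.2 cm², y = 0.8 cm, Ī = 1.536 cm⁴.
Centroid: ȳ = ΣA·y / ΣA = 11.5 cm.
Transfer each piece to the centroidal x-axis using Ī + A·d² with d = y − 11.5:
  web: d = 0 cm → contributes +1 014 cm⁴
  top flange (beyond web): d = 10.7 cm → contributes +825.9 cm⁴
  bottom flange (beyond web): d = -10.7 cm → contributes +825.9 cm⁴
Total I = 2 666 cm⁴.
For the y-axis: x̄ = 5 cm.
Repeating about the centroidal y-axis gives I_y = 135.1 cm⁴.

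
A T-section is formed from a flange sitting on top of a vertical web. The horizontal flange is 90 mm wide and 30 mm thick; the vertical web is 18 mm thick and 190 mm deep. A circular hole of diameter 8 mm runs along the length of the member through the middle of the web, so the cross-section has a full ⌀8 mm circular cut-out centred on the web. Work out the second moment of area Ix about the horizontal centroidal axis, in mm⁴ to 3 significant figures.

Treat the section as a set of non-overlapping primitives; coordinates are from the bounding-box lower-left.
Flange: 90 × 30, A = 2 700 mm², y = 205 mm, Ī = 202 500 mm⁴.
Web: 18 × 190, A = 3 420 mm², y = 95 mm, Ī = 10 288 500 mm⁴.
Hole (subtracted): ⌀8, A = 50.265 mm², y = 95 mm, Ī = 201.06 mm⁴.
Centroid: ȳ = ΣA·y / ΣA = 143.93 mm.
Transfer each piece to the horizontal centroidal axis using Ī + A·d² with d = y − 143.93:
  flange: d = 61.069 mm → contributes +10 271 843 mm⁴
  web: d = -48.931 mm → contributes +18 476 911 mm⁴
  hole: d = -48.931 mm → contributes −120 550 mm⁴
Total I = 28 628 203 mm⁴.

Ix ≈ 2.86 × 10⁷ mm⁴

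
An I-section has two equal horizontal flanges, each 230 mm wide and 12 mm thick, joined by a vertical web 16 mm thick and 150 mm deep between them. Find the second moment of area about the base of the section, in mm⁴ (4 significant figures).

Decompose the section into non-overlapping parts with the origin at the bottom-left of its bounding rectangle.
Bottom flange: 230 × 12, A = 2 760 mm², y = 6 mm, Ī = 33 120 mm⁴.
Web: 16 × 150, A = 2 400 mm², y = 87 mm, Ī = 4 500 000 mm⁴.
Top flange: 230 × 12, A = 2 760 mm², y = 168 mm, Ī = 33 120 mm⁴.
Transfer each piece to a horizontal axis along the bottom face using Ī + A·d² with d = y − 0:
  bottom flange: d = 6 mm → contributes +132 480 mm⁴
  web: d = 87 mm → contributes +22 665 600 mm⁴
  top flange: d = 168 mm → contributes +77 931 360 mm⁴
Total I = 100 729 440 mm⁴.

I_base ≈ 1.007 × 10⁸ mm⁴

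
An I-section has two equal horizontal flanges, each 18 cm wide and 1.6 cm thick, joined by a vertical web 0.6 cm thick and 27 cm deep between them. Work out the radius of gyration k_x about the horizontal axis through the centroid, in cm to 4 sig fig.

Decompose the section into non-overlapping parts with the origin at the bottom-left of its bounding rectangle.
Bottom flange: 18 × 1.6, A = 28.8 cm², y = 0.8 cm, Ī = 6.144 cm⁴.
Web: 0.6 × 27, A = 16.2 cm², y = 15.1 cm, Ī = 984.15 cm⁴.
Top flange: 18 × 1.6, A = 28.8 cm², y = 29.4 cm, Ī = 6.144 cm⁴.
By symmetry the centroid is at mid-height, ȳ = 15.1 cm.
Transfer each piece to the horizontal axis through the centroid using Ī + A·d² with d = y − 15.1:
  bottom flange: d = -14.3 cm → contributes +5895.46 cm⁴
  web: d = 0 cm → contributes +984.15 cm⁴
  top flange: d = 14.3 cm → contributes +5895.46 cm⁴
Total I = 12775.1 cm⁴.
Radius of gyration: k = √(I/A) = √(12775.1 / 73.8) = 13.1569 cm.

k_x ≈ 13.16 cm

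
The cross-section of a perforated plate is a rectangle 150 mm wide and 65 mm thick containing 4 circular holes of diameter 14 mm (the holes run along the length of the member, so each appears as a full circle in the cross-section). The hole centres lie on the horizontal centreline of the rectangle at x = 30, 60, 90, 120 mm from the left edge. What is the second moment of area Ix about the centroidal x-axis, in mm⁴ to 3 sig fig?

Ix ≈ 3.43 × 10⁶ mm⁴

Decompose the section into non-overlapping parts with the origin at the bottom-left of its bounding rectangle.
Plate: 150 × 65, A = 9 750 mm², y = 32.5 mm, Ī = 3 432 813 mm⁴.
Hole 1 (subtracted): ⌀14, A = 153.94 mm², y = 32.5 mm, Ī = 1885.7 mm⁴.
Hole 2 (subtracted): ⌀14, A = 153.94 mm², y = 32.5 mm, Ī = 1885.7 mm⁴.
Hole 3 (subtracted): ⌀14, A = 153.94 mm², y = 32.5 mm, Ī = 1885.7 mm⁴.
Hole 4 (subtracted): ⌀14, A = 153.94 mm², y = 32.5 mm, Ī = 1885.7 mm⁴.
By symmetry the centroid is at mid-height, ȳ = 32.5 mm.
All pieces are centred on the centroidal x-axis, so I = ΣĪ (holes subtracted) = 3 425 270 mm⁴.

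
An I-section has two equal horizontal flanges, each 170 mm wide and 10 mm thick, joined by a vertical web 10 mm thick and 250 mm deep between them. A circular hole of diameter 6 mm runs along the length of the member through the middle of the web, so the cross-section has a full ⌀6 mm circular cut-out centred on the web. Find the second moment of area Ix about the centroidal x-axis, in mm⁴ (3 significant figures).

Split into non-overlapping primitives; take the origin at the lower-left of the bounding box.
Bottom flange: 170 × 10, A = 1 700 mm², y = 5 mm, Ī = 14 167 mm⁴.
Web: 10 × 250, A = 2 500 mm², y = 135 mm, Ī = 13 020 833 mm⁴.
Top flange: 170 × 10, A = 1 700 mm², y = 265 mm, Ī = 14 167 mm⁴.
Hole (subtracted): ⌀6, A = 28.274 mm², y = 135 mm, Ī = 63.617 mm⁴.
By symmetry the centroid is at mid-height, ȳ = 135 mm.
Transfer each piece to the centroidal x-axis using Ī + A·d² with d = y − 135:
  bottom flange: d = -130 mm → contributes +28 744 167 mm⁴
  web: d = 0 mm → contributes +13 020 833 mm⁴
  top flange: d = 130 mm → contributes +28 744 167 mm⁴
  hole: d = 0 mm → contributes −63.617 mm⁴
Total I = 70 509 103 mm⁴.

Ix ≈ 7.05 × 10⁷ mm⁴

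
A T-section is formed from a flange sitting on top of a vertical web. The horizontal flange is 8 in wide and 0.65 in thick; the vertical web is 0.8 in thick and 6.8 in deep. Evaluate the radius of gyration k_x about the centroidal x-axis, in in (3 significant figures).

Treat the section as a set of non-overlapping primitives; coordinates are from the bounding-box lower-left.
Flange: 8 × 0.65, A = 5.2 in², y = 7.125 in, Ī = 0.18308 in⁴.
Web: 0.8 × 6.8, A = 5.44 in², y = 3.4 in, Ī = 20.962 in⁴.
Centroid: ȳ = ΣA·y / ΣA = 5.2205 in.
Transfer each piece to the centroidal x-axis using Ī + A·d² with d = y − 5.2205:
  flange: d = 1.9045 in → contributes +19.044 in⁴
  web: d = -1.8205 in → contributes +38.991 in⁴
Total I = 58.036 in⁴.
Radius of gyration: k = √(I/A) = √(58.036 / 10.64) = 2.3355 in.

k_x ≈ 2.34 in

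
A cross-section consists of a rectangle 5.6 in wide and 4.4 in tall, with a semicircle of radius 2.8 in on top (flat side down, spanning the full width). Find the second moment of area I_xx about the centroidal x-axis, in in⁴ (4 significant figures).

I_xx ≈ 140.8 in⁴

Treat the section as a set of non-overlapping primitives; coordinates are from the bounding-box lower-left.
Rectangular body: 5.6 × 4.4, A = 24.64 in², y = 2.2 in, Ī = 39.7525 in⁴.
Semicircular cap: semicircle r = 2.8, A = 12.315 in², y = 5.58836 in, Ī = 6.74628 in⁴.
Centroid: ȳ = ΣA·y / ΣA = 3.32915 in.
Transfer each piece to the centroidal x-axis using Ī + A·d² with d = y − 3.32915:
  rectangular body: d = -1.12915 in → contributes +71.168 in⁴
  semicircular cap: d = 2.25921 in → contributes +69.6025 in⁴
Total I = 140.77 in⁴.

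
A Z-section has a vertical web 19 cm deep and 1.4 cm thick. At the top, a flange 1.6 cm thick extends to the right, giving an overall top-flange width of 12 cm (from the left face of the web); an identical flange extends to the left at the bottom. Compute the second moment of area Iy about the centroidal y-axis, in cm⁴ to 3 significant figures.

Decompose the section into non-overlapping parts with the origin at the bottom-left of its bounding rectangle.
Web: 1.4 × 19, A = 26.6 cm², x = 11.3 cm, Ī = 4.3447 cm⁴.
Top flange (beyond web): 10.6 × 1.6, A = 16.96 cm², x = 17.3 cm, Ī = 158.8 cm⁴.
Bottom flange (beyond web): 10.6 × 1.6, A = 16.96 cm², x = 5.3 cm, Ī = 158.8 cm⁴.
Centroid: x̄ = ΣA·x / ΣA = 11.3 cm.
Transfer each piece to the centroidal y-axis using Ī + A·d² with d = x − 11.3:
  web: d = 0 cm → contributes +4.3447 cm⁴
  top flange (beyond web): d = 6 cm → contributes +769.36 cm⁴
  bottom flange (beyond web): d = -6 cm → contributes +769.36 cm⁴
Total I = 1543.1 cm⁴.

Iy ≈ 1540 cm⁴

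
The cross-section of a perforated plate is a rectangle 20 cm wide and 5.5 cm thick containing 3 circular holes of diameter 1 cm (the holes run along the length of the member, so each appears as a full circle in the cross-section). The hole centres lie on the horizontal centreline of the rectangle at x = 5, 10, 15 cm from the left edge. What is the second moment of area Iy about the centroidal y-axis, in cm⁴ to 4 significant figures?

Iy ≈ 3627 cm⁴

Split into non-overlapping primitives; take the origin at the lower-left of the bounding box.
Plate: 20 × 5.5, A = 110 cm², x = 10 cm, Ī = 3666.67 cm⁴.
Hole 1 (subtracted): ⌀1, A = 0.785398 cm², x = 5 cm, Ī = 0.0490874 cm⁴.
Hole 2 (subtracted): ⌀1, A = 0.785398 cm², x = 10 cm, Ī = 0.0490874 cm⁴.
Hole 3 (subtracted): ⌀1, A = 0.785398 cm², x = 15 cm, Ī = 0.0490874 cm⁴.
By symmetry the centroid is at mid-width, x̄ = 10 cm.
Transfer each piece to the centroidal y-axis using Ī + A·d² with d = x − 10:
  plate: d = 0 cm → contributes +3666.67 cm⁴
  hole 1: d = -5 cm → contributes −19.684 cm⁴
  hole 2: d = 0 cm → contributes −0.0490874 cm⁴
  hole 3: d = 5 cm → contributes −19.684 cm⁴
Total I = 3627.25 cm⁴.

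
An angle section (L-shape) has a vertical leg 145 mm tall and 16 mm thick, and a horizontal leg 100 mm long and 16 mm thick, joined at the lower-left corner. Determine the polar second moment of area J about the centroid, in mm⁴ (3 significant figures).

J ≈ 1.06 × 10⁷ mm⁴

Break the section into simple shapes (no overlaps), measuring from the bottom-left corner of the bounding box.
Vertical leg: 16 × 145, A = 2 320 mm², y = 72.5 mm, Ī = 4 064 833 mm⁴.
Horizontal leg (remainder): 84 × 16, A = 1 344 mm², y = 8 mm, Ī = 28 672 mm⁴.
Centroid: ȳ = ΣA·y / ΣA = 48.841 mm.
Transfer each piece to the centroidal x-axis using Ī + A·d² with d = y − 48.841:
  vertical leg: d = 23.659 mm → contributes +5 363 492 mm⁴
  horizontal leg (remainder): d = -40.841 mm → contributes +2 270 404 mm⁴
Total I = 7 633 896 mm⁴.
For the y-axis: x̄ = 26.341 mm.
Repeating about the centroidal y-axis gives I_y = 2 967 276 mm⁴.
Polar second moment: J = I_x + I_y = 10 601 173 mm⁴.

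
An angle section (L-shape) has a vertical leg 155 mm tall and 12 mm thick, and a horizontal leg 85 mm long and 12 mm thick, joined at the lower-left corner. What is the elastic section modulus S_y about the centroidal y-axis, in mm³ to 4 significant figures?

Treat the section as a set of non-overlapping primitives; coordinates are from the bounding-box lower-left.
Vertical leg: 12 × 155, A = 1 860 mm², x = 6 mm, Ī = 22 320 mm⁴.
Horizontal leg (remainder): 73 × 12, A = 876 mm², x = 48.5 mm, Ī = 389 017 mm⁴.
Centroid: x̄ = ΣA·x / ΣA = 19.6075 mm.
Transfer each piece to the centroidal y-axis using Ī + A·d² with d = x − 19.6075:
  vertical leg: d = -13.6075 mm → contributes +366 723 mm⁴
  horizontal leg (remainder): d = 28.8925 mm → contributes +1 120 283 mm⁴
Total I = 1 487 006 mm⁴.
Extreme fibre distance c = 65.3925 mm; S = I/c = 22739.7 mm³.

S_y ≈ 2.274 × 10⁴ mm³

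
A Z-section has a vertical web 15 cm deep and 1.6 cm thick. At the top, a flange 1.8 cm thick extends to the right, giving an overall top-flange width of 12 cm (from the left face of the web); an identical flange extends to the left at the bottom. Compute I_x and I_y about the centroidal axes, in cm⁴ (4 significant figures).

Split into non-overlapping primitives; take the origin at the lower-left of the bounding box.
Web: 1.6 × 15, A = 24 cm², y = 7.5 cm, Ī = 450 cm⁴.
Top flange (beyond web): 10.4 × 1.8, A = 18.72 cm², y = 14.1 cm, Ī = 5.0544 cm⁴.
Bottom flange (beyond web): 10.4 × 1.8, A = 18.72 cm², y = 0.9 cm, Ī = 5.0544 cm⁴.
Centroid: ȳ = ΣA·y / ΣA = 7.5 cm.
Transfer each piece to the centroidal x-axis using Ī + A·d² with d = y − 7.5:
  web: d = 0 cm → contributes +450 cm⁴
  top flange (beyond web): d = 6.6 cm → contributes +820.498 cm⁴
  bottom flange (beyond web): d = -6.6 cm → contributes +820.498 cm⁴
Total I = 2 091 cm⁴.
For the y-axis: x̄ = 11.2 cm.
Repeating about the centroidal y-axis gives I_y = 1690.42 cm⁴.

I_x ≈ 2091 cm⁴, I_y ≈ 1690 cm⁴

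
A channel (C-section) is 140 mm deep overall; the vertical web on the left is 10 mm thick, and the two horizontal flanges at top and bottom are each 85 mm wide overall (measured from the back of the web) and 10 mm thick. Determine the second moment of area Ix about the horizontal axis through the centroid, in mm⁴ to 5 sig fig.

Split into non-overlapping primitives; take the origin at the lower-left of the bounding box.
Web: 10 × 140, A = 1 400 mm², y = 70 mm, Ī = 2 286 667 mm⁴.
Top flange (beyond web): 75 × 10, A = 750 mm², y = 135 mm, Ī = 6 250 mm⁴.
Bottom flange (beyond web): 75 × 10, A = 750 mm², y = 5 mm, Ī = 6 250 mm⁴.
By symmetry the centroid is at mid-height, ȳ = 70 mm.
Transfer each piece to the horizontal axis through the centroid using Ī + A·d² with d = y − 70:
  web: d = 0 mm → contributes +2 286 667 mm⁴
  top flange (beyond web): d = 65 mm → contributes +3 175 000 mm⁴
  bottom flange (beyond web): d = -65 mm → contributes +3 175 000 mm⁴
Total I = 8 636 667 mm⁴.

Ix ≈ 8.6367 × 10⁶ mm⁴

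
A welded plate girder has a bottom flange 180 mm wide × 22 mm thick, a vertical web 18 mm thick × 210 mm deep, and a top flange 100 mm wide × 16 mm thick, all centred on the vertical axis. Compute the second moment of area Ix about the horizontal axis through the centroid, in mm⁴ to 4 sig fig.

Ix ≈ 7.949 × 10⁷ mm⁴

Break the section into simple shapes (no overlaps), measuring from the bottom-left corner of the bounding box.
Bottom plate: 180 × 22, A = 3 960 mm², y = 11 mm, Ī = 159 720 mm⁴.
Web plate: 18 × 210, A = 3 780 mm², y = 127 mm, Ī = 13 891 500 mm⁴.
Top plate: 100 × 16, A = 1 600 mm², y = 240 mm, Ī = 34133.3 mm⁴.
Centroid: ȳ = ΣA·y / ΣA = 97.1756 mm.
Transfer each piece to the horizontal axis through the centroid using Ī + A·d² with d = y − 97.1756:
  bottom plate: d = -86.1756 mm → contributes +29 567 599 mm⁴
  web plate: d = 29.8244 mm → contributes +17 253 793 mm⁴
  top plate: d = 142.824 mm → contributes +32 672 233 mm⁴
Total I = 79 493 625 mm⁴.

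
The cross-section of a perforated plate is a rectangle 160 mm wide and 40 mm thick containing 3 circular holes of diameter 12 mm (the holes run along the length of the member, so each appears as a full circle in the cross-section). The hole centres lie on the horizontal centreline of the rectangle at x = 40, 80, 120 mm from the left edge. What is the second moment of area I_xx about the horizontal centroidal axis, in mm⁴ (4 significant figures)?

Split into non-overlapping primitives; take the origin at the lower-left of the bounding box.
Plate: 160 × 40, A = 6 400 mm², y = 20 mm, Ī = 853 333 mm⁴.
Hole 1 (subtracted): ⌀12, A = 113.097 mm², y = 20 mm, Ī = 1017.88 mm⁴.
Hole 2 (subtracted): ⌀12, A = 113.097 mm², y = 20 mm, Ī = 1017.88 mm⁴.
Hole 3 (subtracted): ⌀12, A = 113.097 mm², y = 20 mm, Ī = 1017.88 mm⁴.
By symmetry the centroid is at mid-height, ȳ = 20 mm.
All pieces are centred on the horizontal centroidal axis, so I = ΣĪ (holes subtracted) = 850 280 mm⁴.

I_xx ≈ 8.503 × 10⁵ mm⁴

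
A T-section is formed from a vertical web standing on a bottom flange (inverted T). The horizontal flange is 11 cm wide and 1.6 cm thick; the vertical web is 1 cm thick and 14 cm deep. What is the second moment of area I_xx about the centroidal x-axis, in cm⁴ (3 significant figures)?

Split into non-overlapping primitives; take the origin at the lower-left of the bounding box.
Flange: 11 × 1.6, A = 17.6 cm², y = 0.8 cm, Ī = 3.7547 cm⁴.
Web: 1 × 14, A = 14 cm², y = 8.6 cm, Ī = 228.67 cm⁴.
Centroid: ȳ = ΣA·y / ΣA = 4.2557 cm.
Transfer each piece to the centroidal x-axis using Ī + A·d² with d = y − 4.2557:
  flange: d = -3.4557 cm → contributes +213.93 cm⁴
  web: d = 4.3443 cm → contributes +492.89 cm⁴
Total I = 706.82 cm⁴.

I_xx ≈ 707 cm⁴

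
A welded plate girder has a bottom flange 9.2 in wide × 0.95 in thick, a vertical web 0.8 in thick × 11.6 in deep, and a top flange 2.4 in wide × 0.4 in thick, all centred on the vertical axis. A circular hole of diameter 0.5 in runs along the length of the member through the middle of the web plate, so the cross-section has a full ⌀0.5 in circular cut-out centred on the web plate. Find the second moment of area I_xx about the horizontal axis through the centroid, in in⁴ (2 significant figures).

Break the section into simple shapes (no overlaps), measuring from the bottom-left corner of the bounding box.
Bottom plate: 9.2 × 0.95, A = 8.74 in², y = 0.475 in, Ī = 0.6573 in⁴.
Web plate: 0.8 × 11.6, A = 9.28 in², y = 6.75 in, Ī = 104.1 in⁴.
Top plate: 2.4 × 0.4, A = 0.96 in², y = 12.75 in, Ī = 0.0128 in⁴.
Hole (subtracted): ⌀0.5, A = 0.1963 in², y = 6.75 in, Ī = 0.003068 in⁴.
Centroid: ȳ = ΣA·y / ΣA = 4.137 in.
Transfer each piece to the horizontal axis through the centroid using Ī + A·d² with d = y − 4.137:
  bottom plate: d = -3.662 in → contributes +117.9 in⁴
  web plate: d = 2.613 in → contributes +167.4 in⁴
  top plate: d = 8.613 in → contributes +71.23 in⁴
  hole: d = 2.613 in → contributes −1.344 in⁴
Total I = 355.2 in⁴.

I_xx ≈ 360 in⁴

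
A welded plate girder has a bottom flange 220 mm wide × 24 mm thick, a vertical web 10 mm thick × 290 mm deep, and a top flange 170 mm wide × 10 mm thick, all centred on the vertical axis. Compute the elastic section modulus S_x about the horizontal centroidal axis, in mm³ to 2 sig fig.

Break the section into simple shapes (no overlaps), measuring from the bottom-left corner of the bounding box.
Bottom plate: 220 × 24, A = 5 280 mm², y = 12 mm, Ī = 253 440 mm⁴.
Web plate: 10 × 290, A = 2 900 mm², y = 169 mm, Ī = 20 324 167 mm⁴.
Top plate: 170 × 10, A = 1 700 mm², y = 319 mm, Ī = 14 167 mm⁴.
Centroid: ȳ = ΣA·y / ΣA = 110.9 mm.
Transfer each piece to the horizontal centroidal axis using Ī + A·d² with d = y − 110.9:
  bottom plate: d = -98.91 mm → contributes +51 905 417 mm⁴
  web plate: d = 58.09 mm → contributes +30 111 117 mm⁴
  top plate: d = 208.1 mm → contributes +73 628 834 mm⁴
Total I = 155 645 368 mm⁴.
Extreme fibre distance c = 213.1 mm; S = I/c = 730 410 mm³.

S_x ≈ 7.3 × 10⁵ mm³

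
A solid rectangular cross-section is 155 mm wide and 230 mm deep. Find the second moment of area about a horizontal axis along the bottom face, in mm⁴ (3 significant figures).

The section: 155 × 230, A = 35 650 mm², y = 115 mm, Ī = 157 157 083 mm⁴.
Transfer it to the bottom edge using Ī + A·d² with d = y − 0:
  the section: d = 115 mm → contributes +628 628 333 mm⁴
Total I = 628 628 333 mm⁴.

I_base ≈ 6.29 × 10⁸ mm⁴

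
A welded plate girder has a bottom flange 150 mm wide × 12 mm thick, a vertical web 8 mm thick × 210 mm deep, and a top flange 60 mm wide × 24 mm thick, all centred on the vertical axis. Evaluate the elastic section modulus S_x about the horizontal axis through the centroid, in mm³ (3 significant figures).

Treat the section as a set of non-overlapping primitives; coordinates are from the bounding-box lower-left.
Bottom plate: 150 × 12, A = 1 800 mm², y = 6 mm, Ī = 21 600 mm⁴.
Web plate: 8 × 210, A = 1 680 mm², y = 117 mm, Ī = 6 174 000 mm⁴.
Top plate: 60 × 24, A = 1 440 mm², y = 234 mm, Ī = 69 120 mm⁴.
Centroid: ȳ = ΣA·y / ΣA = 110.63 mm.
Transfer each piece to the horizontal axis through the centroid using Ī + A·d² with d = y − 110.63:
  bottom plate: d = -104.63 mm → contributes +19 728 548 mm⁴
  web plate: d = 6.3659 mm → contributes +6 242 080 mm⁴
  top plate: d = 123.37 mm → contributes +21 984 673 mm⁴
Total I = 47 955 301 mm⁴.
Extreme fibre distance c = 135.37 mm; S = I/c = 354 264 mm³.

S_x ≈ 3.54 × 10⁵ mm³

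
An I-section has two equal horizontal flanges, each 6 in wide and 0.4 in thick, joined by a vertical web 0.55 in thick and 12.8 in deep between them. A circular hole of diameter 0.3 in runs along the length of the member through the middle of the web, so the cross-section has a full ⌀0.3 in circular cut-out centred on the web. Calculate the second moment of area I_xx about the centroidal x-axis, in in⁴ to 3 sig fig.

I_xx ≈ 305 in⁴

Treat the section as a set of non-overlapping primitives; coordinates are from the bounding-box lower-left.
Bottom flange: 6 × 0.4, A = 2.4 in², y = 0.2 in, Ī = 0.032 in⁴.
Web: 0.55 × 12.8, A = 7.04 in², y = 6.8 in, Ī = 96.119 in⁴.
Top flange: 6 × 0.4, A = 2.4 in², y = 13.4 in, Ī = 0.032 in⁴.
Hole (subtracted): ⌀0.3, A = 0.070686 in², y = 6.8 in, Ī = 0.00039761 in⁴.
By symmetry the centroid is at mid-height, ȳ = 6.8 in.
Transfer each piece to the centroidal x-axis using Ī + A·d² with d = y − 6.8:
  bottom flange: d = -6.6 in → contributes +104.58 in⁴
  web: d = 0 in → contributes +96.119 in⁴
  top flange: d = 6.6 in → contributes +104.58 in⁴
  hole: d = 0 in → contributes −0.00039761 in⁴
Total I = 305.27 in⁴.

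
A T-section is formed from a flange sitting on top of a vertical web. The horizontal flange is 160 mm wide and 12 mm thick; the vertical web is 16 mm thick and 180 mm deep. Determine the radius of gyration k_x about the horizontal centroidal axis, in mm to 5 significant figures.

Decompose the section into non-overlapping parts with the origin at the bottom-left of its bounding rectangle.
Flange: 160 × 12, A = 1 920 mm², y = 186 mm, Ī = 23 040 mm⁴.
Web: 16 × 180, A = 2 880 mm², y = 90 mm, Ī = 7 776 000 mm⁴.
Centroid: ȳ = ΣA·y / ΣA = 128.4 mm.
Transfer each piece to the horizontal centroidal axis using Ī + A·d² with d = y − 128.4:
  flange: d = 57.6 mm → contributes +6 393 139 mm⁴
  web: d = -38.4 mm → contributes +12 022 733 mm⁴
Total I = 18 415 872 mm⁴.
Radius of gyration: k = √(I/A) = √(18 415 872 / 4 800) = 61.94062 mm.

k_x ≈ 61.941 mm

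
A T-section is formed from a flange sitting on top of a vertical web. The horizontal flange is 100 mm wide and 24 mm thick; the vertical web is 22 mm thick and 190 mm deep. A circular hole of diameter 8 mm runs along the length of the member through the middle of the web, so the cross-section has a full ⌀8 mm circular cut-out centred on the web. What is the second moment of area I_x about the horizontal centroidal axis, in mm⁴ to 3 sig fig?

Treat the section as a set of non-overlapping primitives; coordinates are from the bounding-box lower-left.
Flange: 100 × 24, A = 2 400 mm², y = 202 mm, Ī = 115 200 mm⁴.
Web: 22 × 190, A = 4 180 mm², y = 95 mm, Ī = 12 574 833 mm⁴.
Hole (subtracted): ⌀8, A = 50.265 mm², y = 95 mm, Ī = 201.06 mm⁴.
Centroid: ȳ = ΣA·y / ΣA = 134.33 mm.
Transfer each piece to the horizontal centroidal axis using Ī + A·d² with d = y − 134.33:
  flange: d = 67.672 mm → contributes +11 106 069 mm⁴
  web: d = -39.328 mm → contributes +19 039 934 mm⁴
  hole: d = -39.328 mm → contributes −77 945 mm⁴
Total I = 30 068 057 mm⁴.

I_x ≈ 3.01 × 10⁷ mm⁴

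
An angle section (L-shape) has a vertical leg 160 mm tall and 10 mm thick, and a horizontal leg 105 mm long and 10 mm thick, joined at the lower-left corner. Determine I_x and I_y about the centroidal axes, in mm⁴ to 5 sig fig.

Decompose the section into non-overlapping parts with the origin at the bottom-left of its bounding rectangle.
Vertical leg: 10 × 160, A = 1 600 mm², y = 80 mm, Ī = 3 413 333 mm⁴.
Horizontal leg (remainder): 95 × 10, A = 950 mm², y = 5 mm, Ī = 7916.667 mm⁴.
Centroid: ȳ = ΣA·y / ΣA = 52.05882 mm.
Transfer each piece to the centroidal x-axis using Ī + A·d² with d = y − 52.05882:
  vertical leg: d = 27.94118 mm → contributes +4 662 468 mm⁴
  horizontal leg (remainder): d = -47.05882 mm → contributes +2 111 723 mm⁴
Total I = 6 774 191 mm⁴.
For the y-axis: x̄ = 24.55882 mm.
Repeating about the centroidal y-axis gives I_y = 2 370 754 mm⁴.

I_x ≈ 6.7742 × 10⁶ mm⁴, I_y ≈ 2.3708 × 10⁶ mm⁴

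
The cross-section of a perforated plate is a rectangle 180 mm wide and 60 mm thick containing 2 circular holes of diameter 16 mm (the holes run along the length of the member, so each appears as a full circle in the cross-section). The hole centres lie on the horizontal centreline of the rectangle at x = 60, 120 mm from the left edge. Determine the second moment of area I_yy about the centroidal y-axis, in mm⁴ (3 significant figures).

I_yy ≈ 2.88 × 10⁷ mm⁴

Break the section into simple shapes (no overlaps), measuring from the bottom-left corner of the bounding box.
Plate: 180 × 60, A = 10 800 mm², x = 90 mm, Ī = 29 160 000 mm⁴.
Hole 1 (subtracted): ⌀16, A = 201.06 mm², x = 60 mm, Ī = 3 217 mm⁴.
Hole 2 (subtracted): ⌀16, A = 201.06 mm², x = 120 mm, Ī = 3 217 mm⁴.
By symmetry the centroid is at mid-width, x̄ = 90 mm.
Transfer each piece to the centroidal y-axis using Ī + A·d² with d = x − 90:
  plate: d = 0 mm → contributes +29 160 000 mm⁴
  hole 1: d = -30 mm → contributes −184 173 mm⁴
  hole 2: d = 30 mm → contributes −184 173 mm⁴
Total I = 28 791 655 mm⁴.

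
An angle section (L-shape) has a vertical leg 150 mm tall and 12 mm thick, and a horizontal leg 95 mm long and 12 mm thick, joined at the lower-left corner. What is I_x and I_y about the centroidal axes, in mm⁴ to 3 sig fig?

I_x ≈ 6.44 × 10⁶ mm⁴, I_y ≈ 2.04 × 10⁶ mm⁴

Treat the section as a set of non-overlapping primitives; coordinates are from the bounding-box lower-left.
Vertical leg: 12 × 150, A = 1 800 mm², y = 75 mm, Ī = 3 375 000 mm⁴.
Horizontal leg (remainder): 83 × 12, A = 996 mm², y = 6 mm, Ī = 11 952 mm⁴.
Centroid: ȳ = ΣA·y / ΣA = 50.421 mm.
Transfer each piece to the centroidal x-axis using Ī + A·d² with d = y − 50.421:
  vertical leg: d = 24.579 mm → contributes +4 462 464 mm⁴
  horizontal leg (remainder): d = -44.421 mm → contributes +1 977 249 mm⁴
Total I = 6 439 713 mm⁴.
For the y-axis: x̄ = 22.921 mm.
Repeating about the centroidal y-axis gives I_y = 2 040 098 mm⁴.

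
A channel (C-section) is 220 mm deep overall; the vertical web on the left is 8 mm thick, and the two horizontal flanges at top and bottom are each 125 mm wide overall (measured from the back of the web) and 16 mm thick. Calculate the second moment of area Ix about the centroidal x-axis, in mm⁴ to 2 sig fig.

Ix ≈ 4.6 × 10⁷ mm⁴

Treat the section as a set of non-overlapping primitives; coordinates are from the bounding-box lower-left.
Web: 8 × 220, A = 1 760 mm², y = 110 mm, Ī = 7 098 667 mm⁴.
Top flange (beyond web): 117 × 16, A = 1 872 mm², y = 212 mm, Ī = 39 936 mm⁴.
Bottom flange (beyond web): 117 × 16, A = 1 872 mm², y = 8 mm, Ī = 39 936 mm⁴.
By symmetry the centroid is at mid-height, ȳ = 110 mm.
Transfer each piece to the centroidal x-axis using Ī + A·d² with d = y − 110:
  web: d = 0 mm → contributes +7 098 667 mm⁴
  top flange (beyond web): d = 102 mm → contributes +19 516 224 mm⁴
  bottom flange (beyond web): d = -102 mm → contributes +19 516 224 mm⁴
Total I = 46 131 115 mm⁴.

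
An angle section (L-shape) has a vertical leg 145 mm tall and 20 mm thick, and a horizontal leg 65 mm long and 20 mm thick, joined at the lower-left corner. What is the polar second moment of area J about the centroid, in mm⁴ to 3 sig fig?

Split into non-overlapping primitives; take the origin at the lower-left of the bounding box.
Vertical leg: 20 × 145, A = 2 900 mm², y = 72.5 mm, Ī = 5 081 042 mm⁴.
Horizontal leg (remainder): 45 × 20, A = 900 mm², y = 10 mm, Ī = 30 000 mm⁴.
Centroid: ȳ = ΣA·y / ΣA = 57.697 mm.
Transfer each piece to the centroidal x-axis using Ī + A·d² with d = y − 57.697:
  vertical leg: d = 14.803 mm → contributes +5 716 484 mm⁴
  horizontal leg (remainder): d = -47.697 mm → contributes +2 077 535 mm⁴
Total I = 7 794 019 mm⁴.
For the y-axis: x̄ = 17.697 mm.
Repeating about the centroidal y-axis gives I_y = 974 019 mm⁴.
Polar second moment: J = I_x + I_y = 8 768 037 mm⁴.

J ≈ 8.77 × 10⁶ mm⁴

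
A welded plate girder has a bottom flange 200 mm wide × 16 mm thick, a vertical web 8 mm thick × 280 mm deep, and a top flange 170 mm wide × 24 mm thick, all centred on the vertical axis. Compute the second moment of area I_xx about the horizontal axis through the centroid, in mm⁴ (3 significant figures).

I_xx ≈ 1.77 × 10⁸ mm⁴

Split into non-overlapping primitives; take the origin at the lower-left of the bounding box.
Bottom plate: 200 × 16, A = 3 200 mm², y = 8 mm, Ī = 68 267 mm⁴.
Web plate: 8 × 280, A = 2 240 mm², y = 156 mm, Ī = 14 634 667 mm⁴.
Top plate: 170 × 24, A = 4 080 mm², y = 308 mm, Ī = 195 840 mm⁴.
Centroid: ȳ = ΣA·y / ΣA = 171.39 mm.
Transfer each piece to the horizontal axis through the centroid using Ī + A·d² with d = y − 171.39:
  bottom plate: d = -163.39 mm → contributes +85 501 586 mm⁴
  web plate: d = -15.395 mm → contributes +15 165 557 mm⁴
  top plate: d = 136.61 mm → contributes +76 332 465 mm⁴
Total I = 176 999 608 mm⁴.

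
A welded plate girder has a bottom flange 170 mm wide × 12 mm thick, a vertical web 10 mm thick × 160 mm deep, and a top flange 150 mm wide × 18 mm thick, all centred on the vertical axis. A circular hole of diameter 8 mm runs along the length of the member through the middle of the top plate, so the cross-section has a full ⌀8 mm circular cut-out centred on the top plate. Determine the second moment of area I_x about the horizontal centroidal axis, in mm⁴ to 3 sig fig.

I_x ≈ 3.90 × 10⁷ mm⁴

Break the section into simple shapes (no overlaps), measuring from the bottom-left corner of the bounding box.
Bottom plate: 170 × 12, A = 2 040 mm², y = 6 mm, Ī = 24 480 mm⁴.
Web plate: 10 × 160, A = 1 600 mm², y = 92 mm, Ī = 3 413 333 mm⁴.
Top plate: 150 × 18, A = 2 700 mm², y = 181 mm, Ī = 72 900 mm⁴.
Hole (subtracted): ⌀8, A = 50.265 mm², y = 181 mm, Ī = 201.06 mm⁴.
Centroid: ȳ = ΣA·y / ΣA = 101.6 mm.
Transfer each piece to the horizontal centroidal axis using Ī + A·d² with d = y − 101.6:
  bottom plate: d = -95.601 mm → contributes +18 669 080 mm⁴
  web plate: d = -9.6008 mm → contributes +3 560 813 mm⁴
  top plate: d = 79.399 mm → contributes +17 094 337 mm⁴
  hole: d = 79.399 mm → contributes −317 087 mm⁴
Total I = 39 007 143 mm⁴.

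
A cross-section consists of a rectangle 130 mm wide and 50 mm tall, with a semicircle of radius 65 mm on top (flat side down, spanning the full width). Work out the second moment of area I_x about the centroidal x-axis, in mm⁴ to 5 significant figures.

Split into non-overlapping primitives; take the origin at the lower-left of the bounding box.
Rectangular body: 130 × 50, A = 6 500 mm², y = 25 mm, Ī = 1 354 167 mm⁴.
Semicircular cap: semicircle r = 65, A = 6636.614 mm², y = 77.58686 mm, Ī = 1 959 230 mm⁴.
Centroid: ȳ = ΣA·y / ΣA = 51.56687 mm.
Transfer each piece to the centroidal x-axis using Ī + A·d² with d = y − 51.56687:
  rectangular body: d = -26.56687 mm → contributes +5 941 857 mm⁴
  semicircular cap: d = 26.01999 mm → contributes +6 452 483 mm⁴
Total I = 12 394 339 mm⁴.

I_x ≈ 1.2394 × 10⁷ mm⁴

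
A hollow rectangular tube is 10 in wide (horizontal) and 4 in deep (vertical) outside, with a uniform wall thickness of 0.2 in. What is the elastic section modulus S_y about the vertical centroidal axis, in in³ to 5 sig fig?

S_y ≈ 13.583 in³

Treat the section as a set of non-overlapping primitives; coordinates are from the bounding-box lower-left.
Outer rectangle: 10 × 4, A = 40 in², x = 5 in, Ī = 333.3333 in⁴.
Inner void (subtracted): 9.6 × 3.6, A = 34.56 in², x = 5 in, Ī = 265.4208 in⁴.
By symmetry the centroid is at mid-width, x̄ = 5 in.
All pieces are centred on the vertical centroidal axis, so I = ΣĪ (holes subtracted) = 67.91253 in⁴.
Extreme fibre distance c = 5 in; S = I/c = 13.58251 in³.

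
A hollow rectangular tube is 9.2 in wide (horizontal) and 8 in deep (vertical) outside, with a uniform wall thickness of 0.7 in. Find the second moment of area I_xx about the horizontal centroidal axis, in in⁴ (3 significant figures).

Break the section into simple shapes (no overlaps), measuring from the bottom-left corner of the bounding box.
Outer rectangle: 9.2 × 8, A = 73.6 in², y = 4 in, Ī = 392.53 in⁴.
Inner void (subtracted): 7.8 × 6.6, A = 51.48 in², y = 4 in, Ī = 186.87 in⁴.
By symmetry the centroid is at mid-height, ȳ = 4 in.
All pieces are centred on the horizontal centroidal axis, so I = ΣĪ (holes subtracted) = 205.66 in⁴.

I_xx ≈ 206 in⁴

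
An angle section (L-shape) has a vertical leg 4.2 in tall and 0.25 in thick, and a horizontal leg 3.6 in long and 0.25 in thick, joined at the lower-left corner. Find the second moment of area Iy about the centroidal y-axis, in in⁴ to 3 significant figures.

Iy ≈ 2.30 in⁴

Treat the section as a set of non-overlapping primitives; coordinates are from the bounding-box lower-left.
Vertical leg: 0.25 × 4.2, A = 1.05 in², x = 0.125 in, Ī = 0.0054688 in⁴.
Horizontal leg (remainder): 3.35 × 0.25, A = 0.8375 in², x = 1.925 in, Ī = 0.78324 in⁴.
Centroid: x̄ = ΣA·x / ΣA = 0.92368 in.
Transfer each piece to the centroidal y-axis using Ī + A·d² with d = x − 0.92368:
  vertical leg: d = -0.79868 in → contributes +0.67525 in⁴
  horizontal leg (remainder): d = 1.0013 in → contributes +1.623 in⁴
Total I = 2.2982 in⁴.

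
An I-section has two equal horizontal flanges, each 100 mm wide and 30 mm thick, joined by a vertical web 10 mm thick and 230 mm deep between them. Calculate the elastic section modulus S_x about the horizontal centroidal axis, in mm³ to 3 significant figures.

S_x ≈ 7.72 × 10⁵ mm³

Treat the section as a set of non-overlapping primitives; coordinates are from the bounding-box lower-left.
Bottom flange: 100 × 30, A = 3 000 mm², y = 15 mm, Ī = 225 000 mm⁴.
Web: 10 × 230, A = 2 300 mm², y = 145 mm, Ī = 10 139 167 mm⁴.
Top flange: 100 × 30, A = 3 000 mm², y = 275 mm, Ī = 225 000 mm⁴.
By symmetry the centroid is at mid-height, ȳ = 145 mm.
Transfer each piece to the horizontal centroidal axis using Ī + A·d² with d = y − 145:
  bottom flange: d = -130 mm → contributes +50 925 000 mm⁴
  web: d = 0 mm → contributes +10 139 167 mm⁴
  top flange: d = 130 mm → contributes +50 925 000 mm⁴
Total I = 111 989 167 mm⁴.
Extreme fibre distance c = 145 mm; S = I/c = 772 339 mm³.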